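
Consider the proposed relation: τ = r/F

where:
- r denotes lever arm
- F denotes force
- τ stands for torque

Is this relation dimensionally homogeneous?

No

r (lever arm) has dimensions [L].
F (force) has dimensions [L M T^-2].
τ (torque) has dimensions [L^2 M T^-2].

Left side: [L^2 M T^-2]
Right side: [M^-1 T^2]

The two sides have different dimensions, so the equation is NOT dimensionally consistent.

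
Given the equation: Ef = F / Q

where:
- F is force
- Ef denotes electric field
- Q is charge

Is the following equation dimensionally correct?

Yes

F (force) has dimensions [L M T^-2].
Ef (electric field) has dimensions [I^-1 L M T^-3].
Q (charge) has dimensions [I T].

Left side: [I^-1 L M T^-3]
Right side: [I^-1 L M T^-3]

Both sides have the same dimensions, so the equation is dimensionally consistent.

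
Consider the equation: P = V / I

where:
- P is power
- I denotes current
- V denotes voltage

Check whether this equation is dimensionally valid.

No

P (power) has dimensions [L^2 M T^-3].
I (current) has dimensions [I].
V (voltage) has dimensions [I^-1 L^2 M T^-3].

Left side: [L^2 M T^-3]
Right side: [I^-2 L^2 M T^-3]

The two sides have different dimensions, so the equation is NOT dimensionally consistent.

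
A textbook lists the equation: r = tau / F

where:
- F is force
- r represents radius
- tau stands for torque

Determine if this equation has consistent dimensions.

Yes

F (force) has dimensions [L M T^-2].
r (radius) has dimensions [L].
tau (torque) has dimensions [L^2 M T^-2].

Left side: [L]
Right side: [L]

Both sides have the same dimensions, so the equation is dimensionally consistent.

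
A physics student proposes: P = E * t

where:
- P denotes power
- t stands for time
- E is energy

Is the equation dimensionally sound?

No

P (power) has dimensions [L^2 M T^-3].
t (time) has dimensions [T].
E (energy) has dimensions [L^2 M T^-2].

Left side: [L^2 M T^-3]
Right side: [L^2 M T^-1]

The two sides have different dimensions, so the equation is NOT dimensionally consistent.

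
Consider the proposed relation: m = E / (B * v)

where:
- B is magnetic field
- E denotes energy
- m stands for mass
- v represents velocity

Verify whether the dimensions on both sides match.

No

B (magnetic field) has dimensions [I^-1 M T^-2].
E (energy) has dimensions [L^2 M T^-2].
m (mass) has dimensions [M].
v (velocity) has dimensions [L T^-1].

Left side: [M]
Right side: [I L T]

The two sides have different dimensions, so the equation is NOT dimensionally consistent.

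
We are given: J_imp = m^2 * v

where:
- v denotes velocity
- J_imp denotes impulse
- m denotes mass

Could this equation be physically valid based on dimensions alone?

No

v (velocity) has dimensions [L T^-1].
J_imp (impulse) has dimensions [L M T^-1].
m (mass) has dimensions [M].

Left side: [L M T^-1]
Right side: [L M^2 T^-1]

The two sides have different dimensions, so the equation is NOT dimensionally consistent.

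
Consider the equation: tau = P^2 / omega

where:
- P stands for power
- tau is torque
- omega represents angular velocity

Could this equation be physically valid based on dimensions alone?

No

P (power) has dimensions [L^2 M T^-3].
tau (torque) has dimensions [L^2 M T^-2].
omega (angular velocity) has dimensions [T^-1].

Left side: [L^2 M T^-2]
Right side: [L^4 M^2 T^-5]

The two sides have different dimensions, so the equation is NOT dimensionally consistent.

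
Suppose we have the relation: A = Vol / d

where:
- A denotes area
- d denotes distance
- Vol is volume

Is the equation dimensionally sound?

Yes

A (area) has dimensions [L^2].
d (distance) has dimensions [L].
Vol (volume) has dimensions [L^3].

Left side: [L^2]
Right side: [L^2]

Both sides have the same dimensions, so the equation is dimensionally consistent.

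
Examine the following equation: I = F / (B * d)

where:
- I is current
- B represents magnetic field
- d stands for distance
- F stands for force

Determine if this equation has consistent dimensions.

Yes

I (current) has dimensions [I].
B (magnetic field) has dimensions [I^-1 M T^-2].
d (distance) has dimensions [L].
F (force) has dimensions [L M T^-2].

Left side: [I]
Right side: [I]

Both sides have the same dimensions, so the equation is dimensionally consistent.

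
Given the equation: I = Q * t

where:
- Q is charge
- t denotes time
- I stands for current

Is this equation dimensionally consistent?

No

Q (charge) has dimensions [I T].
t (time) has dimensions [T].
I (current) has dimensions [I].

Left side: [I]
Right side: [I T^2]

The two sides have different dimensions, so the equation is NOT dimensionally consistent.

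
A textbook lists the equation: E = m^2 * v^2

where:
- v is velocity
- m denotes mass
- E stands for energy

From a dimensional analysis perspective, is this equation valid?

No

v (velocity) has dimensions [L T^-1].
m (mass) has dimensions [M].
E (energy) has dimensions [L^2 M T^-2].

Left side: [L^2 M T^-2]
Right side: [L^2 M^2 T^-2]

The two sides have different dimensions, so the equation is NOT dimensionally consistent.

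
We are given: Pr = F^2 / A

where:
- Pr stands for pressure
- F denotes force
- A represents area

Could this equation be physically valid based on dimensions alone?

No

Pr (pressure) has dimensions [L^-1 M T^-2].
F (force) has dimensions [L M T^-2].
A (area) has dimensions [L^2].

Left side: [L^-1 M T^-2]
Right side: [M^2 T^-4]

The two sides have different dimensions, so the equation is NOT dimensionally consistent.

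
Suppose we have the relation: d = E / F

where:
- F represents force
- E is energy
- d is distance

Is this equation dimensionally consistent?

Yes

F (force) has dimensions [L M T^-2].
E (energy) has dimensions [L^2 M T^-2].
d (distance) has dimensions [L].

Left side: [L]
Right side: [L]

Both sides have the same dimensions, so the equation is dimensionally consistent.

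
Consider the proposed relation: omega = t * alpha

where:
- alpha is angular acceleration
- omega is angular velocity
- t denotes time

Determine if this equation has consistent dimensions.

Yes

alpha (angular acceleration) has dimensions [T^-2].
omega (angular velocity) has dimensions [T^-1].
t (time) has dimensions [T].

Left side: [T^-1]
Right side: [T^-1]

Both sides have the same dimensions, so the equation is dimensionally consistent.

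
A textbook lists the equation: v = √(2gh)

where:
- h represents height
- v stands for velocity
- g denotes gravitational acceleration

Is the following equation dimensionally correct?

Yes

h (height) has dimensions [L].
v (velocity) has dimensions [L T^-1].
g (gravitational acceleration) has dimensions [L T^-2].

Left side: [L T^-1]
Right side: [L T^-1]

Both sides have the same dimensions, so the equation is dimensionally consistent.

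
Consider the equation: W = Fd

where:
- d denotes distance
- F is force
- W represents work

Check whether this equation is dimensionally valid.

Yes

d (distance) has dimensions [L].
F (force) has dimensions [L M T^-2].
W (work) has dimensions [L^2 M T^-2].

Left side: [L^2 M T^-2]
Right side: [L^2 M T^-2]

Both sides have the same dimensions, so the equation is dimensionally consistent.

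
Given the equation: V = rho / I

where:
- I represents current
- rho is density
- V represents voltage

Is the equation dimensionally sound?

No

I (current) has dimensions [I].
rho (density) has dimensions [L^-3 M].
V (voltage) has dimensions [I^-1 L^2 M T^-3].

Left side: [I^-1 L^2 M T^-3]
Right side: [I^-1 L^-3 M]

The two sides have different dimensions, so the equation is NOT dimensionally consistent.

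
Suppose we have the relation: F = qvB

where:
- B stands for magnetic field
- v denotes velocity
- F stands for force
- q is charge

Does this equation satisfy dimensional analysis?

Yes

B (magnetic field) has dimensions [I^-1 M T^-2].
v (velocity) has dimensions [L T^-1].
F (force) has dimensions [L M T^-2].
q (charge) has dimensions [I T].

Left side: [L M T^-2]
Right side: [L M T^-2]

Both sides have the same dimensions, so the equation is dimensionally consistent.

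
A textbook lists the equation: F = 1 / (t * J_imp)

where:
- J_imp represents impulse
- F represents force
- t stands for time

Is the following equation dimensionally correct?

No

J_imp (impulse) has dimensions [L M T^-1].
F (force) has dimensions [L M T^-2].
t (time) has dimensions [T].

Left side: [L M T^-2]
Right side: [L^-1 M^-1]

The two sides have different dimensions, so the equation is NOT dimensionally consistent.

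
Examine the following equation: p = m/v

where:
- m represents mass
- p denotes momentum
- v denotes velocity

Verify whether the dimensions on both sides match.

No

m (mass) has dimensions [M].
p (momentum) has dimensions [L M T^-1].
v (velocity) has dimensions [L T^-1].

Left side: [L M T^-1]
Right side: [L^-1 M T]

The two sides have different dimensions, so the equation is NOT dimensionally consistent.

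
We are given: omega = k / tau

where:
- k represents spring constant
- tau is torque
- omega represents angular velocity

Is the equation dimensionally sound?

No

k (spring constant) has dimensions [M T^-2].
tau (torque) has dimensions [L^2 M T^-2].
omega (angular velocity) has dimensions [T^-1].

Left side: [T^-1]
Right side: [L^-2]

The two sides have different dimensions, so the equation is NOT dimensionally consistent.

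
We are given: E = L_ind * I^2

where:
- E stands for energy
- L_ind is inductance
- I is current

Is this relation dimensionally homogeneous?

Yes

E (energy) has dimensions [L^2 M T^-2].
L_ind (inductance) has dimensions [I^-2 L^2 M T^-2].
I (current) has dimensions [I].

Left side: [L^2 M T^-2]
Right side: [L^2 M T^-2]

Both sides have the same dimensions, so the equation is dimensionally consistent.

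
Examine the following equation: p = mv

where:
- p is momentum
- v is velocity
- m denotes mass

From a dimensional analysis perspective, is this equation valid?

Yes

p (momentum) has dimensions [L M T^-1].
v (velocity) has dimensions [L T^-1].
m (mass) has dimensions [M].

Left side: [L M T^-1]
Right side: [L M T^-1]

Both sides have the same dimensions, so the equation is dimensionally consistent.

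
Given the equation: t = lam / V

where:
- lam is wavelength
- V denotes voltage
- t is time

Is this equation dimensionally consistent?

No

lam (wavelength) has dimensions [L].
V (voltage) has dimensions [I^-1 L^2 M T^-3].
t (time) has dimensions [T].

Left side: [T]
Right side: [I L^-1 M^-1 T^3]

The two sides have different dimensions, so the equation is NOT dimensionally consistent.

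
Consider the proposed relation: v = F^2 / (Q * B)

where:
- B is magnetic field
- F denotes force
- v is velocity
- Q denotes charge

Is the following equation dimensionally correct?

No

B (magnetic field) has dimensions [I^-1 M T^-2].
F (force) has dimensions [L M T^-2].
v (velocity) has dimensions [L T^-1].
Q (charge) has dimensions [I T].

Left side: [L T^-1]
Right side: [L^2 M T^-3]

The two sides have different dimensions, so the equation is NOT dimensionally consistent.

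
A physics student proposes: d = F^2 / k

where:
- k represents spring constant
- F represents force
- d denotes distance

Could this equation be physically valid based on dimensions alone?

No

k (spring constant) has dimensions [M T^-2].
F (force) has dimensions [L M T^-2].
d (distance) has dimensions [L].

Left side: [L]
Right side: [L^2 M T^-2]

The two sides have different dimensions, so the equation is NOT dimensionally consistent.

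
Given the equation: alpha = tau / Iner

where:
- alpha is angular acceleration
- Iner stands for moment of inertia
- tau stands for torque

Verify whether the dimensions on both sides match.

Yes

alpha (angular acceleration) has dimensions [T^-2].
Iner (moment of inertia) has dimensions [L^2 M].
tau (torque) has dimensions [L^2 M T^-2].

Left side: [T^-2]
Right side: [T^-2]

Both sides have the same dimensions, so the equation is dimensionally consistent.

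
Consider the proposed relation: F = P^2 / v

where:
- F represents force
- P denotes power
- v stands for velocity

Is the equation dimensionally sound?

No

F (force) has dimensions [L M T^-2].
P (power) has dimensions [L^2 M T^-3].
v (velocity) has dimensions [L T^-1].

Left side: [L M T^-2]
Right side: [L^3 M^2 T^-5]

The two sides have different dimensions, so the equation is NOT dimensionally consistent.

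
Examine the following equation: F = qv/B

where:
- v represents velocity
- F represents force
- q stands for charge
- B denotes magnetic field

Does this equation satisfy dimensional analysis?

No

v (velocity) has dimensions [L T^-1].
F (force) has dimensions [L M T^-2].
q (charge) has dimensions [I T].
B (magnetic field) has dimensions [I^-1 M T^-2].

Left side: [L M T^-2]
Right side: [I^2 L M^-1 T^2]

The two sides have different dimensions, so the equation is NOT dimensionally consistent.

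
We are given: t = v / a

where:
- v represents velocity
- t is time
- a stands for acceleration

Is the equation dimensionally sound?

Yes

v (velocity) has dimensions [L T^-1].
t (time) has dimensions [T].
a (acceleration) has dimensions [L T^-2].

Left side: [T]
Right side: [T]

Both sides have the same dimensions, so the equation is dimensionally consistent.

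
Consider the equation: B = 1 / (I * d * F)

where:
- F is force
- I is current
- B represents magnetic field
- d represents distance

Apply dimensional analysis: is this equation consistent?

No

F (force) has dimensions [L M T^-2].
I (current) has dimensions [I].
B (magnetic field) has dimensions [I^-1 M T^-2].
d (distance) has dimensions [L].

Left side: [I^-1 M T^-2]
Right side: [I^-1 L^-2 M^-1 T^2]

The two sides have different dimensions, so the equation is NOT dimensionally consistent.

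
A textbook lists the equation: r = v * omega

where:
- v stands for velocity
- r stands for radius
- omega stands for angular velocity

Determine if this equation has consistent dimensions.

No

v (velocity) has dimensions [L T^-1].
r (radius) has dimensions [L].
omega (angular velocity) has dimensions [T^-1].

Left side: [L]
Right side: [L T^-2]

The two sides have different dimensions, so the equation is NOT dimensionally consistent.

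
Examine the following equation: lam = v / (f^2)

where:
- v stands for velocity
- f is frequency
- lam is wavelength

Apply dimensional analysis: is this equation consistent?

No

v (velocity) has dimensions [L T^-1].
f (frequency) has dimensions [T^-1].
lam (wavelength) has dimensions [L].

Left side: [L]
Right side: [L T]

The two sides have different dimensions, so the equation is NOT dimensionally consistent.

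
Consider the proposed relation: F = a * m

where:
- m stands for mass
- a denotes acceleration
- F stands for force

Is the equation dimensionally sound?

Yes

m (mass) has dimensions [M].
a (acceleration) has dimensions [L T^-2].
F (force) has dimensions [L M T^-2].

Left side: [L M T^-2]
Right side: [L M T^-2]

Both sides have the same dimensions, so the equation is dimensionally consistent.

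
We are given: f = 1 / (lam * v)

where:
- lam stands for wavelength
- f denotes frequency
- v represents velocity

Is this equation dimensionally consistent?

No

lam (wavelength) has dimensions [L].
f (frequency) has dimensions [T^-1].
v (velocity) has dimensions [L T^-1].

Left side: [T^-1]
Right side: [L^-2 T]

The two sides have different dimensions, so the equation is NOT dimensionally consistent.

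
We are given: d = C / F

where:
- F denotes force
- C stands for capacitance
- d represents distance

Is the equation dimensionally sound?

No

F (force) has dimensions [L M T^-2].
C (capacitance) has dimensions [I^2 L^-2 M^-1 T^4].
d (distance) has dimensions [L].

Left side: [L]
Right side: [I^2 L^-3 M^-2 T^6]

The two sides have different dimensions, so the equation is NOT dimensionally consistent.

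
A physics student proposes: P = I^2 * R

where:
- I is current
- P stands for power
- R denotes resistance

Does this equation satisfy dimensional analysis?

Yes

I (current) has dimensions [I].
P (power) has dimensions [L^2 M T^-3].
R (resistance) has dimensions [I^-2 L^2 M T^-3].

Left side: [L^2 M T^-3]
Right side: [L^2 M T^-3]

Both sides have the same dimensions, so the equation is dimensionally consistent.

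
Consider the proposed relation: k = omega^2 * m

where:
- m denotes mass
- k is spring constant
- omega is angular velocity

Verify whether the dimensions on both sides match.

Yes

m (mass) has dimensions [M].
k (spring constant) has dimensions [M T^-2].
omega (angular velocity) has dimensions [T^-1].

Left side: [M T^-2]
Right side: [M T^-2]

Both sides have the same dimensions, so the equation is dimensionally consistent.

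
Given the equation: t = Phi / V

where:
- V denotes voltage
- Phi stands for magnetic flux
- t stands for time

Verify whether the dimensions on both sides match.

Yes

V (voltage) has dimensions [I^-1 L^2 M T^-3].
Phi (magnetic flux) has dimensions [I^-1 L^2 M T^-2].
t (time) has dimensions [T].

Left side: [T]
Right side: [T]

Both sides have the same dimensions, so the equation is dimensionally consistent.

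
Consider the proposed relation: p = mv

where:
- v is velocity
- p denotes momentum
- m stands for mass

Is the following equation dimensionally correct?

Yes

v (velocity) has dimensions [L T^-1].
p (momentum) has dimensions [L M T^-1].
m (mass) has dimensions [M].

Left side: [L M T^-1]
Right side: [L M T^-1]

Both sides have the same dimensions, so the equation is dimensionally consistent.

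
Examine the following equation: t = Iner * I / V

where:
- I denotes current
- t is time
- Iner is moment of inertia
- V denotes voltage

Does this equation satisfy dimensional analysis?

No

I (current) has dimensions [I].
t (time) has dimensions [T].
Iner (moment of inertia) has dimensions [L^2 M].
V (voltage) has dimensions [I^-1 L^2 M T^-3].

Left side: [T]
Right side: [I^2 T^3]

The two sides have different dimensions, so the equation is NOT dimensionally consistent.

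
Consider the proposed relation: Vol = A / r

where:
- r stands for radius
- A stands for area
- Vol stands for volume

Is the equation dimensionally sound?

No

r (radius) has dimensions [L].
A (area) has dimensions [L^2].
Vol (volume) has dimensions [L^3].

Left side: [L^3]
Right side: [L]

The two sides have different dimensions, so the equation is NOT dimensionally consistent.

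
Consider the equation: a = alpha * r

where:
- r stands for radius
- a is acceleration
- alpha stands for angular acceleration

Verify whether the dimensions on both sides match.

Yes

r (radius) has dimensions [L].
a (acceleration) has dimensions [L T^-2].
alpha (angular acceleration) has dimensions [T^-2].

Left side: [L T^-2]
Right side: [L T^-2]

Both sides have the same dimensions, so the equation is dimensionally consistent.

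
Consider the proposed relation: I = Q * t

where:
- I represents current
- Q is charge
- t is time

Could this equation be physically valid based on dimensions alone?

No

I (current) has dimensions [I].
Q (charge) has dimensions [I T].
t (time) has dimensions [T].

Left side: [I]
Right side: [I T^2]

The two sides have different dimensions, so the equation is NOT dimensionally consistent.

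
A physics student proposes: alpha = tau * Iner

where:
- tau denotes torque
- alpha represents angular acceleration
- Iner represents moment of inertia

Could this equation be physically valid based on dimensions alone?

No

tau (torque) has dimensions [L^2 M T^-2].
alpha (angular acceleration) has dimensions [T^-2].
Iner (moment of inertia) has dimensions [L^2 M].

Left side: [T^-2]
Right side: [L^4 M^2 T^-2]

The two sides have different dimensions, so the equation is NOT dimensionally consistent.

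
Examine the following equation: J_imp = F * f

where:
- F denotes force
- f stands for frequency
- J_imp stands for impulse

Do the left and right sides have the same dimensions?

No

F (force) has dimensions [L M T^-2].
f (frequency) has dimensions [T^-1].
J_imp (impulse) has dimensions [L M T^-1].

Left side: [L M T^-1]
Right side: [L M T^-3]

The two sides have different dimensions, so the equation is NOT dimensionally consistent.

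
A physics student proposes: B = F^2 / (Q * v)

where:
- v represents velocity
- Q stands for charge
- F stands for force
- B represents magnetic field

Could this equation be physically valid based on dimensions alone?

No

v (velocity) has dimensions [L T^-1].
Q (charge) has dimensions [I T].
F (force) has dimensions [L M T^-2].
B (magnetic field) has dimensions [I^-1 M T^-2].

Left side: [I^-1 M T^-2]
Right side: [I^-1 L M^2 T^-4]

The two sides have different dimensions, so the equation is NOT dimensionally consistent.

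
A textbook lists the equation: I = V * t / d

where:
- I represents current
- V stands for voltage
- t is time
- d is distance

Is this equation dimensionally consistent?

No

I (current) has dimensions [I].
V (voltage) has dimensions [I^-1 L^2 M T^-3].
t (time) has dimensions [T].
d (distance) has dimensions [L].

Left side: [I]
Right side: [I^-1 L M T^-2]

The two sides have different dimensions, so the equation is NOT dimensionally consistent.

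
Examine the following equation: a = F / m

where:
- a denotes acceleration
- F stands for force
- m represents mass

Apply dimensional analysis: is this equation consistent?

Yes

a (acceleration) has dimensions [L T^-2].
F (force) has dimensions [L M T^-2].
m (mass) has dimensions [M].

Left side: [L T^-2]
Right side: [L T^-2]

Both sides have the same dimensions, so the equation is dimensionally consistent.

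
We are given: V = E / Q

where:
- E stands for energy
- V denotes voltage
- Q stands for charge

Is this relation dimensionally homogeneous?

Yes

E (energy) has dimensions [L^2 M T^-2].
V (voltage) has dimensions [I^-1 L^2 M T^-3].
Q (charge) has dimensions [I T].

Left side: [I^-1 L^2 M T^-3]
Right side: [I^-1 L^2 M T^-3]

Both sides have the same dimensions, so the equation is dimensionally consistent.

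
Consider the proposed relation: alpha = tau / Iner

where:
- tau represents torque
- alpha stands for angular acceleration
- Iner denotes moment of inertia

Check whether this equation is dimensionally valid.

Yes

tau (torque) has dimensions [L^2 M T^-2].
alpha (angular acceleration) has dimensions [T^-2].
Iner (moment of inertia) has dimensions [L^2 M].

Left side: [T^-2]
Right side: [T^-2]

Both sides have the same dimensions, so the equation is dimensionally consistent.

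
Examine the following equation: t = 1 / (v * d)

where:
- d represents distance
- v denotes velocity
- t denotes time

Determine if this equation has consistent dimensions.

No

d (distance) has dimensions [L].
v (velocity) has dimensions [L T^-1].
t (time) has dimensions [T].

Left side: [T]
Right side: [L^-2 T]

The two sides have different dimensions, so the equation is NOT dimensionally consistent.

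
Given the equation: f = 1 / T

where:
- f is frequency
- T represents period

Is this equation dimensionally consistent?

Yes

f (frequency) has dimensions [T^-1].
T (period) has dimensions [T].

Left side: [T^-1]
Right side: [T^-1]

Both sides have the same dimensions, so the equation is dimensionally consistent.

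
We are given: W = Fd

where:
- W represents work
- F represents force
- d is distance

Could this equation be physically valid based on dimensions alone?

Yes

W (work) has dimensions [L^2 M T^-2].
F (force) has dimensions [L M T^-2].
d (distance) has dimensions [L].

Left side: [L^2 M T^-2]
Right side: [L^2 M T^-2]

Both sides have the same dimensions, so the equation is dimensionally consistent.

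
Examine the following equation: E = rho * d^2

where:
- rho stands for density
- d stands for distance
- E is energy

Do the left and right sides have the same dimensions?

No

rho (density) has dimensions [L^-3 M].
d (distance) has dimensions [L].
E (energy) has dimensions [L^2 M T^-2].

Left side: [L^2 M T^-2]
Right side: [L^-1 M]

The two sides have different dimensions, so the equation is NOT dimensionally consistent.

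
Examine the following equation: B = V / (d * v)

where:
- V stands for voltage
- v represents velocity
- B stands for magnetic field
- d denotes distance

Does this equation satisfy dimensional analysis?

Yes

V (voltage) has dimensions [I^-1 L^2 M T^-3].
v (velocity) has dimensions [L T^-1].
B (magnetic field) has dimensions [I^-1 M T^-2].
d (distance) has dimensions [L].

Left side: [I^-1 M T^-2]
Right side: [I^-1 M T^-2]

Both sides have the same dimensions, so the equation is dimensionally consistent.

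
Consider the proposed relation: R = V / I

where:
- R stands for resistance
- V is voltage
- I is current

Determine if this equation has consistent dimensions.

Yes

R (resistance) has dimensions [I^-2 L^2 M T^-3].
V (voltage) has dimensions [I^-1 L^2 M T^-3].
I (current) has dimensions [I].

Left side: [I^-2 L^2 M T^-3]
Right side: [I^-2 L^2 M T^-3]

Both sides have the same dimensions, so the equation is dimensionally consistent.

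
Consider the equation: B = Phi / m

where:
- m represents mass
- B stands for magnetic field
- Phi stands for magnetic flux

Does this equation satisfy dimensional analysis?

No

m (mass) has dimensions [M].
B (magnetic field) has dimensions [I^-1 M T^-2].
Phi (magnetic flux) has dimensions [I^-1 L^2 M T^-2].

Left side: [I^-1 M T^-2]
Right side: [I^-1 L^2 T^-2]

The two sides have different dimensions, so the equation is NOT dimensionally consistent.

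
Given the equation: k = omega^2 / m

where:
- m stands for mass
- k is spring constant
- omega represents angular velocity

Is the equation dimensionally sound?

No

m (mass) has dimensions [M].
k (spring constant) has dimensions [M T^-2].
omega (angular velocity) has dimensions [T^-1].

Left side: [M T^-2]
Right side: [M^-1 T^-2]

The two sides have different dimensions, so the equation is NOT dimensionally consistent.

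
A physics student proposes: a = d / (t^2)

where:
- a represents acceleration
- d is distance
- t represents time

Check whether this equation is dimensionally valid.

Yes

a (acceleration) has dimensions [L T^-2].
d (distance) has dimensions [L].
t (time) has dimensions [T].

Left side: [L T^-2]
Right side: [L T^-2]

Both sides have the same dimensions, so the equation is dimensionally consistent.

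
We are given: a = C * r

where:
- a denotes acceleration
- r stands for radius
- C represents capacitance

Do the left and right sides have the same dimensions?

No

a (acceleration) has dimensions [L T^-2].
r (radius) has dimensions [L].
C (capacitance) has dimensions [I^2 L^-2 M^-1 T^4].

Left side: [L T^-2]
Right side: [I^2 L^-1 M^-1 T^4]

The two sides have different dimensions, so the equation is NOT dimensionally consistent.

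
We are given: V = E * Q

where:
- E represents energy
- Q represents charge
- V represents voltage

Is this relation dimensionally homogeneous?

No

E (energy) has dimensions [L^2 M T^-2].
Q (charge) has dimensions [I T].
V (voltage) has dimensions [I^-1 L^2 M T^-3].

Left side: [I^-1 L^2 M T^-3]
Right side: [I L^2 M T^-1]

The two sides have different dimensions, so the equation is NOT dimensionally consistent.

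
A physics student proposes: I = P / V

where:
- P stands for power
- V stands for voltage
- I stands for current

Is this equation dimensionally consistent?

Yes

P (power) has dimensions [L^2 M T^-3].
V (voltage) has dimensions [I^-1 L^2 M T^-3].
I (current) has dimensions [I].

Left side: [I]
Right side: [I]

Both sides have the same dimensions, so the equation is dimensionally consistent.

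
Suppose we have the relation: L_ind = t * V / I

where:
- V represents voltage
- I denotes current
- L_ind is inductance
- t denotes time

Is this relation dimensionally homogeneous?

Yes

V (voltage) has dimensions [I^-1 L^2 M T^-3].
I (current) has dimensions [I].
L_ind (inductance) has dimensions [I^-2 L^2 M T^-2].
t (time) has dimensions [T].

Left side: [I^-2 L^2 M T^-2]
Right side: [I^-2 L^2 M T^-2]

Both sides have the same dimensions, so the equation is dimensionally consistent.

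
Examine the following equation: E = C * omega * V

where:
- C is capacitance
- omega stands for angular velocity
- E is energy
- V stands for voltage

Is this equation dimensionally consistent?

No

C (capacitance) has dimensions [I^2 L^-2 M^-1 T^4].
omega (angular velocity) has dimensions [T^-1].
E (energy) has dimensions [L^2 M T^-2].
V (voltage) has dimensions [I^-1 L^2 M T^-3].

Left side: [L^2 M T^-2]
Right side: [I]

The two sides have different dimensions, so the equation is NOT dimensionally consistent.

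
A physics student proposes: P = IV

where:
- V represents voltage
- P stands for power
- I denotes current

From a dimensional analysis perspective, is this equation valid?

Yes

V (voltage) has dimensions [I^-1 L^2 M T^-3].
P (power) has dimensions [L^2 M T^-3].
I (current) has dimensions [I].

Left side: [L^2 M T^-3]
Right side: [L^2 M T^-3]

Both sides have the same dimensions, so the equation is dimensionally consistent.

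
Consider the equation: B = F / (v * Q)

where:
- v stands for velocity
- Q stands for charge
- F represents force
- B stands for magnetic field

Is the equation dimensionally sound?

Yes

v (velocity) has dimensions [L T^-1].
Q (charge) has dimensions [I T].
F (force) has dimensions [L M T^-2].
B (magnetic field) has dimensions [I^-1 M T^-2].

Left side: [I^-1 M T^-2]
Right side: [I^-1 M T^-2]

Both sides have the same dimensions, so the equation is dimensionally consistent.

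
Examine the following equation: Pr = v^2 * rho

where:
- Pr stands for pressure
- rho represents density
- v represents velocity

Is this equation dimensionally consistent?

Yes

Pr (pressure) has dimensions [L^-1 M T^-2].
rho (density) has dimensions [L^-3 M].
v (velocity) has dimensions [L T^-1].

Left side: [L^-1 M T^-2]
Right side: [L^-1 M T^-2]

Both sides have the same dimensions, so the equation is dimensionally consistent.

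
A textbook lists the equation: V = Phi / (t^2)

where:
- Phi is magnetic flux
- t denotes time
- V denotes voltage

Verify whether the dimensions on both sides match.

No

Phi (magnetic flux) has dimensions [I^-1 L^2 M T^-2].
t (time) has dimensions [T].
V (voltage) has dimensions [I^-1 L^2 M T^-3].

Left side: [I^-1 L^2 M T^-3]
Right side: [I^-1 L^2 M T^-4]

The two sides have different dimensions, so the equation is NOT dimensionally consistent.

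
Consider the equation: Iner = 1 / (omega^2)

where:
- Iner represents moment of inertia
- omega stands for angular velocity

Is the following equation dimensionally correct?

No

Iner (moment of inertia) has dimensions [L^2 M].
omega (angular velocity) has dimensions [T^-1].

Left side: [L^2 M]
Right side: [T^2]

The two sides have different dimensions, so the equation is NOT dimensionally consistent.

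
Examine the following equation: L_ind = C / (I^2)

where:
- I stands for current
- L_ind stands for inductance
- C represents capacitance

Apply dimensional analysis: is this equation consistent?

No

I (current) has dimensions [I].
L_ind (inductance) has dimensions [I^-2 L^2 M T^-2].
C (capacitance) has dimensions [I^2 L^-2 M^-1 T^4].

Left side: [I^-2 L^2 M T^-2]
Right side: [L^-2 M^-1 T^4]

The two sides have different dimensions, so the equation is NOT dimensionally consistent.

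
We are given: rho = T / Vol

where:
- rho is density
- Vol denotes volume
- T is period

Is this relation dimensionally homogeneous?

No

rho (density) has dimensions [L^-3 M].
Vol (volume) has dimensions [L^3].
T (period) has dimensions [T].

Left side: [L^-3 M]
Right side: [L^-3 T]

The two sides have different dimensions, so the equation is NOT dimensionally consistent.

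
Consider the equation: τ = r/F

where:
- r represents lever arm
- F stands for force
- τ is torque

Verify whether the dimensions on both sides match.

No

r (lever arm) has dimensions [L].
F (force) has dimensions [L M T^-2].
τ (torque) has dimensions [L^2 M T^-2].

Left side: [L^2 M T^-2]
Right side: [M^-1 T^2]

The two sides have different dimensions, so the equation is NOT dimensionally consistent.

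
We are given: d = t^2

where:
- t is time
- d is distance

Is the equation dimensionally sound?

No

t (time) has dimensions [T].
d (distance) has dimensions [L].

Left side: [L]
Right side: [T^2]

The two sides have different dimensions, so the equation is NOT dimensionally consistent.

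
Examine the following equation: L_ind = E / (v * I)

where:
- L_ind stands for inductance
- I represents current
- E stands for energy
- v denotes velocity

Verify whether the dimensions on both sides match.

No

L_ind (inductance) has dimensions [I^-2 L^2 M T^-2].
I (current) has dimensions [I].
E (energy) has dimensions [L^2 M T^-2].
v (velocity) has dimensions [L T^-1].

Left side: [I^-2 L^2 M T^-2]
Right side: [I^-1 L M T^-1]

The two sides have different dimensions, so the equation is NOT dimensionally consistent.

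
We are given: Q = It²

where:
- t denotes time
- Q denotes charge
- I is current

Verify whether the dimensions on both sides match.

No

t (time) has dimensions [T].
Q (charge) has dimensions [I T].
I (current) has dimensions [I].

Left side: [I T]
Right side: [I T^2]

The two sides have different dimensions, so the equation is NOT dimensionally consistent.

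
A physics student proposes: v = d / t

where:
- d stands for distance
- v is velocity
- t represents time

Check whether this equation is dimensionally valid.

Yes

d (distance) has dimensions [L].
v (velocity) has dimensions [L T^-1].
t (time) has dimensions [T].

Left side: [L T^-1]
Right side: [L T^-1]

Both sides have the same dimensions, so the equation is dimensionally consistent.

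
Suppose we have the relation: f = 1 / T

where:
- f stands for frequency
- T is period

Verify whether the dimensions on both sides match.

Yes

f (frequency) has dimensions [T^-1].
T (period) has dimensions [T].

Left side: [T^-1]
Right side: [T^-1]

Both sides have the same dimensions, so the equation is dimensionally consistent.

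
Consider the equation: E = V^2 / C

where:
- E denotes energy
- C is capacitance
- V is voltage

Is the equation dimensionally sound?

No

E (energy) has dimensions [L^2 M T^-2].
C (capacitance) has dimensions [I^2 L^-2 M^-1 T^4].
V (voltage) has dimensions [I^-1 L^2 M T^-3].

Left side: [L^2 M T^-2]
Right side: [I^-4 L^6 M^3 T^-10]

The two sides have different dimensions, so the equation is NOT dimensionally consistent.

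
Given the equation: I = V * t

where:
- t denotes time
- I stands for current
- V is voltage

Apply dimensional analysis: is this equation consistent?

No

t (time) has dimensions [T].
I (current) has dimensions [I].
V (voltage) has dimensions [I^-1 L^2 M T^-3].

Left side: [I]
Right side: [I^-1 L^2 M T^-2]

The two sides have different dimensions, so the equation is NOT dimensionally consistent.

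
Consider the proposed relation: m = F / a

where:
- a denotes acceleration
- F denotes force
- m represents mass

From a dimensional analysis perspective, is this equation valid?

Yes

a (acceleration) has dimensions [L T^-2].
F (force) has dimensions [L M T^-2].
m (mass) has dimensions [M].

Left side: [M]
Right side: [M]

Both sides have the same dimensions, so the equation is dimensionally consistent.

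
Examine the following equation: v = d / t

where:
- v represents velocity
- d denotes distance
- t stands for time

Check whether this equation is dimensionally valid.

Yes

v (velocity) has dimensions [L T^-1].
d (distance) has dimensions [L].
t (time) has dimensions [T].

Left side: [L T^-1]
Right side: [L T^-1]

Both sides have the same dimensions, so the equation is dimensionally consistent.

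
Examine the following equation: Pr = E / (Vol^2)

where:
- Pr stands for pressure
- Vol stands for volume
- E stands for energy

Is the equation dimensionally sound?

No

Pr (pressure) has dimensions [L^-1 M T^-2].
Vol (volume) has dimensions [L^3].
E (energy) has dimensions [L^2 M T^-2].

Left side: [L^-1 M T^-2]
Right side: [L^-4 M T^-2]

The two sides have different dimensions, so the equation is NOT dimensionally consistent.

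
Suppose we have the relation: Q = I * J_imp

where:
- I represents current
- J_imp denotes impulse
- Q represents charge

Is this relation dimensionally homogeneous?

No

I (current) has dimensions [I].
J_imp (impulse) has dimensions [L M T^-1].
Q (charge) has dimensions [I T].

Left side: [I T]
Right side: [I L M T^-1]

The two sides have different dimensions, so the equation is NOT dimensionally consistent.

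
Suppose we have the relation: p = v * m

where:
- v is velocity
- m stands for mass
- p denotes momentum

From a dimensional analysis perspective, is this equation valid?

Yes

v (velocity) has dimensions [L T^-1].
m (mass) has dimensions [M].
p (momentum) has dimensions [L M T^-1].

Left side: [L M T^-1]
Right side: [L M T^-1]

Both sides have the same dimensions, so the equation is dimensionally consistent.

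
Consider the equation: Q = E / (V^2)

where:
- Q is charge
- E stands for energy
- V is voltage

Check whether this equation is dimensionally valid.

No

Q (charge) has dimensions [I T].
E (energy) has dimensions [L^2 M T^-2].
V (voltage) has dimensions [I^-1 L^2 M T^-3].

Left side: [I T]
Right side: [I^2 L^-2 M^-1 T^4]

The two sides have different dimensions, so the equation is NOT dimensionally consistent.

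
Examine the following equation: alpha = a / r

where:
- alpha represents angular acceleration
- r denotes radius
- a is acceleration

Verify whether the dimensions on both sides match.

Yes

alpha (angular acceleration) has dimensions [T^-2].
r (radius) has dimensions [L].
a (acceleration) has dimensions [L T^-2].

Left side: [T^-2]
Right side: [T^-2]

Both sides have the same dimensions, so the equation is dimensionally consistent.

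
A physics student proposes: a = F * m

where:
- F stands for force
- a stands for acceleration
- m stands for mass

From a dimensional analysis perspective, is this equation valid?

No

F (force) has dimensions [L M T^-2].
a (acceleration) has dimensions [L T^-2].
m (mass) has dimensions [M].

Left side: [L T^-2]
Right side: [L M^2 T^-2]

The two sides have different dimensions, so the equation is NOT dimensionally consistent.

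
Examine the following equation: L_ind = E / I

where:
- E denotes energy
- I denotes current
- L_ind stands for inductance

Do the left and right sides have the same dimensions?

No

E (energy) has dimensions [L^2 M T^-2].
I (current) has dimensions [I].
L_ind (inductance) has dimensions [I^-2 L^2 M T^-2].

Left side: [I^-2 L^2 M T^-2]
Right side: [I^-1 L^2 M T^-2]

The two sides have different dimensions, so the equation is NOT dimensionally consistent.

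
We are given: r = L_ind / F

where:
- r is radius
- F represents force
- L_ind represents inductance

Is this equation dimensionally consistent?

No

r (radius) has dimensions [L].
F (force) has dimensions [L M T^-2].
L_ind (inductance) has dimensions [I^-2 L^2 M T^-2].

Left side: [L]
Right side: [I^-2 L]

The two sides have different dimensions, so the equation is NOT dimensionally consistent.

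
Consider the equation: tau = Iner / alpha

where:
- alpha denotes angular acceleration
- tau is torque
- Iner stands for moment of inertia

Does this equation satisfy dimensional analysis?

No

alpha (angular acceleration) has dimensions [T^-2].
tau (torque) has dimensions [L^2 M T^-2].
Iner (moment of inertia) has dimensions [L^2 M].

Left side: [L^2 M T^-2]
Right side: [L^2 M T^2]

The two sides have different dimensions, so the equation is NOT dimensionally consistent.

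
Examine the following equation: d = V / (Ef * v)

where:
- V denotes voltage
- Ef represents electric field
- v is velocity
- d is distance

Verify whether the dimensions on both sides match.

No

V (voltage) has dimensions [I^-1 L^2 M T^-3].
Ef (electric field) has dimensions [I^-1 L M T^-3].
v (velocity) has dimensions [L T^-1].
d (distance) has dimensions [L].

Left side: [L]
Right side: [T]

The two sides have different dimensions, so the equation is NOT dimensionally consistent.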